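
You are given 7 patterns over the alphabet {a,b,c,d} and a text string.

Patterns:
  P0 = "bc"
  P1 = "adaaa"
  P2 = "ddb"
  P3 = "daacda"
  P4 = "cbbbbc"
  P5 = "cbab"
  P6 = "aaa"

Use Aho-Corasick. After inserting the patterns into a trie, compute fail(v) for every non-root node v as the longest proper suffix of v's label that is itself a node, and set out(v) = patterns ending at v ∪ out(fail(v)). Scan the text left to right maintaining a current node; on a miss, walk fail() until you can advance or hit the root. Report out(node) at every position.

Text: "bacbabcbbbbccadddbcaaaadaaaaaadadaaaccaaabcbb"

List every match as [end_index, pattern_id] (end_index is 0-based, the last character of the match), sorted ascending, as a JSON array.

Build:
Trie nodes:
  0='ε' goto a→3 b→1 c→16 d→8
  1='b' goto c→2
  2='bc' goto ·  [P0 ends]
  3='a' goto a→24 d→4
  4='ad' goto a→5
  5='ada' goto a→6
  6='adaa' goto a→7
  7='adaaa' goto ·  [P1 ends]
  8='d' goto a→11 d→9
  9='dd' goto b→10
  10='ddb' goto ·  [P2 ends]
  11='da' goto a→12
  12='daa' goto c→13
  13='daac' goto d→14
  14='daacd' goto a→15
  15='daacda' goto ·  [P3 ends]
  16='c' goto b→17
  17='cb' goto a→22 b→18
  18='cbb' goto b→19
  19='cbbb' goto b→20
  20='cbbbb' goto c→21
  21='cbbbbc' goto ·  [P4 ends]
  22='cba' goto b→23
  23='cbab' goto ·  [P5 ends]
  24='aa' goto a→25
  25='aaa' goto ·  [P6 ends]

BFS fail/out derivation:
  fail(1) 'b': from fail(0)=0 chase 'b': 0 ⇒ 0;  out=∅∪out(0)=∅
  fail(3) 'a': from fail(0)=0 chase 'a': 0 ⇒ 0;  out=∅∪out(0)=∅
  fail(8) 'd': from fail(0)=0 chase 'd': 0 ⇒ 0;  out=∅∪out(0)=∅
  fail(16) 'c': from fail(0)=0 chase 'c': 0 ⇒ 0;  out=∅∪out(0)=∅
  fail(2) 'bc': from fail(1)=0 chase 'c': 0 ⇒ 16;  out={0}∪out(16)={0}
  fail(4) 'ad': from fail(3)=0 chase 'd': 0 ⇒ 8;  out=∅∪out(8)=∅
  fail(9) 'dd': from fail(8)=0 chase 'd': 0 ⇒ 8;  out=∅∪out(8)=∅
  fail(11) 'da': from fail(8)=0 chase 'a': 0 ⇒ 3;  out=∅∪out(3)=∅
  fail(17) 'cb': from fail(16)=0 chase 'b': 0 ⇒ 1;  out=∅∪out(1)=∅
  fail(24) 'aa': from fail(3)=0 chase 'a': 0 ⇒ 3;  out=∅∪out(3)=∅
  fail(5) 'ada': from fail(4)=8 chase 'a': 8 ⇒ 11;  out=∅∪out(11)=∅
  fail(10) 'ddb': from fail(9)=8 chase 'b': 8→0 ⇒ 1;  out={2}∪out(1)={2}
  fail(12) 'daa': from fail(11)=3 chase 'a': 3 ⇒ 24;  out=∅∪out(24)=∅
  fail(18) 'cbb': from fail(17)=1 chase 'b': 1→0 ⇒ 1;  out=∅∪out(1)=∅
  fail(22) 'cba': from fail(17)=1 chase 'a': 1→0 ⇒ 3;  out=∅∪out(3)=∅
  fail(25) 'aaa': from fail(24)=3 chase 'a': 3 ⇒ 24;  out={6}∪out(24)={6}
  fail(6) 'adaa': from fail(5)=11 chase 'a': 11 ⇒ 12;  out=∅∪out(12)=∅
  fail(13) 'daac': from fail(12)=24 chase 'c': 24→3→0 ⇒ 16;  out=∅∪out(16)=∅
  fail(19) 'cbbb': from fail(18)=1 chase 'b': 1→0 ⇒ 1;  out=∅∪out(1)=∅
  fail(23) 'cbab': from fail(22)=3 chase 'b': 3→0 ⇒ 1;  out={5}∪out(1)={5}
  fail(7) 'adaaa': from fail(6)=12 chase 'a': 12→24 ⇒ 25;  out={1}∪out(25)={1,6}
  fail(14) 'daacd': from fail(13)=16 chase 'd': 16→0 ⇒ 8;  out=∅∪out(8)=∅
  fail(20) 'cbbbb': from fail(19)=1 chase 'b': 1→0 ⇒ 1;  out=∅∪out(1)=∅
  fail(15) 'daacda': from fail(14)=8 chase 'a': 8 ⇒ 11;  out={3}∪out(11)={3}
  fail(21) 'cbbbbc': from fail(20)=1 chase 'c': 1 ⇒ 2;  out={4}∪out(2)={0,4}

Run:
[0] read 'b'  n0⇒n1
[1] read 'a'  n1⇒n3 ·f
[2] read 'c'  n3⇒n16 ·f
[3] read 'b'  n16⇒n17
[4] read 'a'  n17⇒n22
[5] read 'b'  n22⇒n23  ** P5@[2:5]
[6] read 'c'  n23⇒n2 ·f  ** P0@[5:6]
[7] read 'b'  n2⇒n17 ·f
[8] read 'b'  n17⇒n18
[9] read 'b'  n18⇒n19
[10] read 'b'  n19⇒n20
[11] read 'c'  n20⇒n21  ** P0@[10:11],P4@[6:11]
[12] read 'c'  n21⇒n16 ·f
[13] read 'a'  n16⇒n3 ·f
[14] read 'd'  n3⇒n4
[15] read 'd'  n4⇒n9 ·f
[16] read 'd'  n9⇒n9 ·f
[17] read 'b'  n9⇒n10  ** P2@[15:17]
[18] read 'c'  n10⇒n2 ·f  ** P0@[17:18]
[19] read 'a'  n2⇒n3 ·f
[20] read 'a'  n3⇒n24
[21] read 'a'  n24⇒n25  ** P6@[19:21]
[22] read 'a'  n25⇒n25 ·f  ** P6@[20:22]
[23] read 'd'  n25⇒n4 ·f
[24] read 'a'  n4⇒n5
[25] read 'a'  n5⇒n6
[26] read 'a'  n6⇒n7  ** P1@[22:26],P6@[24:26]
[27] read 'a'  n7⇒n25 ·f  ** P6@[25:27]
[28] read 'a'  n25⇒n25 ·f  ** P6@[26:28]
[29] read 'a'  n25⇒n25 ·f  ** P6@[27:29]
[30] read 'd'  n25⇒n4 ·f
[31] read 'a'  n4⇒n5
[32] read 'd'  n5⇒n4 ·f
[33] read 'a'  n4⇒n5
[34] read 'a'  n5⇒n6
[35] read 'a'  n6⇒n7  ** P1@[31:35],P6@[33:35]
[36] read 'c'  n7⇒n16 ·f
[37] read 'c'  n16⇒n16 ·f
[38] read 'a'  n16⇒n3 ·f
[39] read 'a'  n3⇒n24
[40] read 'a'  n24⇒n25  ** P6@[38:40]
[41] read 'b'  n25⇒n1 ·f
[42] read 'c'  n1⇒n2  ** P0@[41:42]
[43] read 'b'  n2⇒n17 ·f
[44] read 'b'  n17⇒n18

Matches: [[5,5],[6,0],[11,0],[11,4],[17,2],[18,0],[21,6],[22,6],[26,1],[26,6],[27,6],[28,6],[29,6],[35,1],[35,6],[40,6],[42,0]]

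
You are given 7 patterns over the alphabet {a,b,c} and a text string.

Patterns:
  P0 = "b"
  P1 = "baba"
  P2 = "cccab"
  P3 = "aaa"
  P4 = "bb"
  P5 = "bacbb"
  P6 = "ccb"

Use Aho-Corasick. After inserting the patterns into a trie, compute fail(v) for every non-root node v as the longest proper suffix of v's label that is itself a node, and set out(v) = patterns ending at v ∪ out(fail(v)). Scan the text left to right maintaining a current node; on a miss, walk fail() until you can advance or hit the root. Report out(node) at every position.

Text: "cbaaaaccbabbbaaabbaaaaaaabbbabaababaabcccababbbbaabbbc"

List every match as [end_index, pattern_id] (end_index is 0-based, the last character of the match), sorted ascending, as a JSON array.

Build automaton:
Trie (insert patterns):
  n0 'ε': a→10 b→1 c→5
  n1 'b': a→2 b→13  [P0 ends]
  n2 'ba': b→3 c→14
  n3 'bab': a→4
  n4 'baba': ·  [P1 ends]
  n5 'c': c→6
  n6 'cc': b→17 c→7
  n7 'ccc': a→8
  n8 'ccca': b→9
  n9 'cccab': ·  [P2 ends]
  n10 'a': a→11
  n11 'aa': a→12
  n12 'aaa': ·  [P3 ends]
  n13 'bb': ·  [P4 ends]
  n14 'bac': b→15
  n15 'bacb': b→16
  n16 'bacbb': ·  [P5 ends]
  n17 'ccb': ·  [P6 ends]

Failure links (BFS by depth):
  n1('b'): parent n0 fail=0; on 'b' 0 → fail=0;  out {0}∪∅={0}
  n5('c'): parent n0 fail=0; on 'c' 0 → fail=0;  out ∅∪∅=∅
  n10('a'): parent n0 fail=0; on 'a' 0 → fail=0;  out ∅∪∅=∅
  n2('ba'): parent n1 fail=0; on 'a' 0 → fail=10;  out ∅∪∅=∅
  n6('cc'): parent n5 fail=0; on 'c' 0 → fail=5;  out ∅∪∅=∅
  n11('aa'): parent n10 fail=0; on 'a' 0 → fail=10;  out ∅∪∅=∅
  n13('bb'): parent n1 fail=0; on 'b' 0 → fail=1;  out {4}∪{0}={0,4}
  n3('bab'): parent n2 fail=10; on 'b' 10→0 → fail=1;  out ∅∪{0}={0}
  n7('ccc'): parent n6 fail=5; on 'c' 5 → fail=6;  out ∅∪∅=∅
  n12('aaa'): parent n11 fail=10; on 'a' 10 → fail=11;  out {3}∪∅={3}
  n14('bac'): parent n2 fail=10; on 'c' 10→0 → fail=5;  out ∅∪∅=∅
  n17('ccb'): parent n6 fail=5; on 'b' 5→0 → fail=1;  out {6}∪{0}={0,6}
  n4('baba'): parent n3 fail=1; on 'a' 1 → fail=2;  out {1}∪∅={1}
  n8('ccca'): parent n7 fail=6; on 'a' 6→5→0 → fail=10;  out ∅∪∅=∅
  n15('bacb'): parent n14 fail=5; on 'b' 5→0 → fail=1;  out ∅∪{0}={0}
  n9('cccab'): parent n8 fail=10; on 'b' 10→0 → fail=1;  out {2}∪{0}={0,2}
  n16('bacbb'): parent n15 fail=1; on 'b' 1 → fail=13;  out {5}∪{0,4}={0,4,5}

Run:
i=0 'c': node 0→5
i=1 'b': node 5→1 (fail-walked)  ** P0@[1:1]
i=2 'a': node 1→2
i=3 'a': node 2→11 (fail-walked)
i=4 'a': node 11→12  ** P3@[2:4]
i=5 'a': node 12→12 (fail-walked)  ** P3@[3:5]
i=6 'c': node 12→5 (fail-walked)
i=7 'c': node 5→6
i=8 'b': node 6→17  ** P0@[8:8],P6@[6:8]
i=9 'a': node 17→2 (fail-walked)
i=10 'b': node 2→3  ** P0@[10:10]
i=11 'b': node 3→13 (fail-walked)  ** P0@[11:11],P4@[10:11]
i=12 'b': node 13→13 (fail-walked)  ** P0@[12:12],P4@[11:12]
i=13 'a': node 13→2 (fail-walked)
i=14 'a': node 2→11 (fail-walked)
i=15 'a': node 11→12  ** P3@[13:15]
i=16 'b': node 12→1 (fail-walked)  ** P0@[16:16]
i=17 'b': node 1→13  ** P0@[17:17],P4@[16:17]
i=18 'a': node 13→2 (fail-walked)
i=19 'a': node 2→11 (fail-walked)
i=20 'a': node 11→12  ** P3@[18:20]
i=21 'a': node 12→12 (fail-walked)  ** P3@[19:21]
i=22 'a': node 12→12 (fail-walked)  ** P3@[20:22]
i=23 'a': node 12→12 (fail-walked)  ** P3@[21:23]
i=24 'a': node 12→12 (fail-walked)  ** P3@[22:24]
i=25 'b': node 12→1 (fail-walked)  ** P0@[25:25]
i=26 'b': node 1→13  ** P0@[26:26],P4@[25:26]
i=27 'b': node 13→13 (fail-walked)  ** P0@[27:27],P4@[26:27]
i=28 'a': node 13→2 (fail-walked)
i=29 'b': node 2→3  ** P0@[29:29]
i=30 'a': node 3→4  ** P1@[27:30]
i=31 'a': node 4→11 (fail-walked)
i=32 'b': node 11→1 (fail-walked)  ** P0@[32:32]
i=33 'a': node 1→2
i=34 'b': node 2→3  ** P0@[34:34]
i=35 'a': node 3→4  ** P1@[32:35]
i=36 'a': node 4→11 (fail-walked)
i=37 'b': node 11→1 (fail-walked)  ** P0@[37:37]
i=38 'c': node 1→5 (fail-walked)
i=39 'c': node 5→6
i=40 'c': node 6→7
i=41 'a': node 7→8
i=42 'b': node 8→9  ** P0@[42:42],P2@[38:42]
i=43 'a': node 9→2 (fail-walked)
i=44 'b': node 2→3  ** P0@[44:44]
i=45 'b': node 3→13 (fail-walked)  ** P0@[45:45],P4@[44:45]
i=46 'b': node 13→13 (fail-walked)  ** P0@[46:46],P4@[45:46]
i=47 'b': node 13→13 (fail-walked)  ** P0@[47:47],P4@[46:47]
i=48 'a': node 13→2 (fail-walked)
i=49 'a': node 2→11 (fail-walked)
i=50 'b': node 11→1 (fail-walked)  ** P0@[50:50]
i=51 'b': node 1→13  ** P0@[51:51],P4@[50:51]
i=52 'b': node 13→13 (fail-walked)  ** P0@[52:52],P4@[51:52]
i=53 'c': node 13→5 (fail-walked)

Result: [[1,0],[4,3],[5,3],[8,0],[8,6],[10,0],[11,0],[11,4],[12,0],[12,4],[15,3],[16,0],[17,0],[17,4],[20,3],[21,3],[22,3],[23,3],[24,3],[25,0],[26,0],[26,4],[27,0],[27,4],[29,0],[30,1],[32,0],[34,0],[35,1],[37,0],[42,0],[42,2],[44,0],[45,0],[45,4],[46,0],[46,4],[47,0],[47,4],[50,0],[51,0],[51,4],[52,0],[52,4]]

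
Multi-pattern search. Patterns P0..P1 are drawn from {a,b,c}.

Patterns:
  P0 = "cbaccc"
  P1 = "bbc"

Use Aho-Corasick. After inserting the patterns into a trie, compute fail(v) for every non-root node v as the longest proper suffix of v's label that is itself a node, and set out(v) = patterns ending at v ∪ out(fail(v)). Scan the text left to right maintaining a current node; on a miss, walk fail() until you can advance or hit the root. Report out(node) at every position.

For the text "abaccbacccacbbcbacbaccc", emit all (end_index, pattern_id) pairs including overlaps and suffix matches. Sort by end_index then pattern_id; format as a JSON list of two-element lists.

Build automaton:
Trie (insert patterns):
  n0 'ε': b→7 c→1
  n1 'c': b→2
  n2 'cb': a→3
  n3 'cba': c→4
  n4 'cbac': c→5
  n5 'cbacc': c→6
  n6 'cbaccc': ·  [P0 ends]
  n7 'b': b→8
  n8 'bb': c→9
  n9 'bbc': ·  [P1 ends]

Failure links (BFS by depth):
  n1('c'): parent n0 fail=0; on 'c' 0 → fail=0;  out ∅∪∅=∅
  n7('b'): parent n0 fail=0; on 'b' 0 → fail=0;  out ∅∪∅=∅
  n2('cb'): parent n1 fail=0; on 'b' 0 → fail=7;  out ∅∪∅=∅
  n8('bb'): parent n7 fail=0; on 'b' 0 → fail=7;  out ∅∪∅=∅
  n3('cba'): parent n2 fail=7; on 'a' 7→0 → fail=0;  out ∅∪∅=∅
  n9('bbc'): parent n8 fail=7; on 'c' 7→0 → fail=1;  out {1}∪∅={1}
  n4('cbac'): parent n3 fail=0; on 'c' 0 → fail=1;  out ∅∪∅=∅
  n5('cbacc'): parent n4 fail=1; on 'c' 1→0 → fail=1;  out ∅∪∅=∅
  n6('cbaccc'): parent n5 fail=1; on 'c' 1→0 → fail=1;  out {0}∪∅={0}

Run:
pos 0 'a': at 0
pos 1 'b': at 7
pos 2 'a': at 0 ·f
pos 3 'c': at 1
pos 4 'c': at 1 ·f
pos 5 'b': at 2
pos 6 'a': at 3
pos 7 'c': at 4
pos 8 'c': at 5
pos 9 'c': at 6  emit P0@[4:9]
pos 10 'a': at 0 ·f
pos 11 'c': at 1
pos 12 'b': at 2
pos 13 'b': at 8 ·f
pos 14 'c': at 9  emit P1@[12:14]
pos 15 'b': at 2 ·f
pos 16 'a': at 3
pos 17 'c': at 4
pos 18 'b': at 2 ·f
pos 19 'a': at 3
pos 20 'c': at 4
pos 21 'c': at 5
pos 22 'c': at 6  emit P0@[17:22]

All matches (sorted): [[9,0],[14,1],[22,0]]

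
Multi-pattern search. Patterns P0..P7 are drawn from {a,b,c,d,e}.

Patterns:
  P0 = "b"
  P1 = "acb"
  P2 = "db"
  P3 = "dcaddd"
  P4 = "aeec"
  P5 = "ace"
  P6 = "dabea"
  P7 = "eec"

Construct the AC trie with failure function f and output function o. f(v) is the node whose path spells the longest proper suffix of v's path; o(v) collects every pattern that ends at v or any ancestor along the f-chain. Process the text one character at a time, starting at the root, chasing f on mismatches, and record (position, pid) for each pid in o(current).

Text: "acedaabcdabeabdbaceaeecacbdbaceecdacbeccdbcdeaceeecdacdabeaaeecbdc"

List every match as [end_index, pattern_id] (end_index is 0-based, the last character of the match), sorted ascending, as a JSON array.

Build:
Trie nodes:
  n0 'ε': a→2 b→1 d→5 e→20
  n1 'b': ·  [P0 ends]
  n2 'a': c→3 e→12
  n3 'ac': b→4 e→15
  n4 'acb': ·  [P1 ends]
  n5 'd': a→16 b→6 c→7
  n6 'db': ·  [P2 ends]
  n7 'dc': a→8
  n8 'dca': d→9
  n9 'dcad': d→10
  n10 'dcadd': d→11
  n11 'dcaddd': ·  [P3 ends]
  n12 'ae': e→13
  n13 'aee': c→14
  n14 'aeec': ·  [P4 ends]
  n15 'ace': ·  [P5 ends]
  n16 'da': b→17
  n17 'dab': e→18
  n18 'dabe': a→19
  n19 'dabea': ·  [P6 ends]
  n20 'e': e→21
  n21 'ee': c→22
  n22 'eec': ·  [P7 ends]

Failure links (BFS by depth):
  fail(1) 'b': from fail(0)=0 chase 'b': 0 ⇒ 0;  out={0}∪out(0)={0}
  fail(2) 'a': from fail(0)=0 chase 'a': 0 ⇒ 0;  out=∅∪out(0)=∅
  fail(5) 'd': from fail(0)=0 chase 'd': 0 ⇒ 0;  out=∅∪out(0)=∅
  fail(20) 'e': from fail(0)=0 chase 'e': 0 ⇒ 0;  out=∅∪out(0)=∅
  fail(3) 'ac': from fail(2)=0 chase 'c': 0 ⇒ 0;  out=∅∪out(0)=∅
  fail(6) 'db': from fail(5)=0 chase 'b': 0 ⇒ 1;  out={2}∪out(1)={0,2}
  fail(7) 'dc': from fail(5)=0 chase 'c': 0 ⇒ 0;  out=∅∪out(0)=∅
  fail(12) 'ae': from fail(2)=0 chase 'e': 0 ⇒ 20;  out=∅∪out(20)=∅
  fail(16) 'da': from fail(5)=0 chase 'a': 0 ⇒ 2;  out=∅∪out(2)=∅
  fail(21) 'ee': from fail(20)=0 chase 'e': 0 ⇒ 20;  out=∅∪out(20)=∅
  fail(4) 'acb': from fail(3)=0 chase 'b': 0 ⇒ 1;  out={1}∪out(1)={0,1}
  fail(8) 'dca': from fail(7)=0 chase 'a': 0 ⇒ 2;  out=∅∪out(2)=∅
  fail(13) 'aee': from fail(12)=20 chase 'e': 20 ⇒ 21;  out=∅∪out(21)=∅
  fail(15) 'ace': from fail(3)=0 chase 'e': 0 ⇒ 20;  out={5}∪out(20)={5}
  fail(17) 'dab': from fail(16)=2 chase 'b': 2→0 ⇒ 1;  out=∅∪out(1)={0}
  fail(22) 'eec': from fail(21)=20 chase 'c': 20→0 ⇒ 0;  out={7}∪out(0)={7}
  fail(9) 'dcad': from fail(8)=2 chase 'd': 2→0 ⇒ 5;  out=∅∪out(5)=∅
  fail(14) 'aeec': from fail(13)=21 chase 'c': 21 ⇒ 22;  out={4}∪out(22)={4,7}
  fail(18) 'dabe': from fail(17)=1 chase 'e': 1→0 ⇒ 20;  out=∅∪out(20)=∅
  fail(10) 'dcadd': from fail(9)=5 chase 'd': 5→0 ⇒ 5;  out=∅∪out(5)=∅
  fail(19) 'dabea': from fail(18)=20 chase 'a': 20→0 ⇒ 2;  out={6}∪out(2)={6}
  fail(11) 'dcaddd': from fail(10)=5 chase 'd': 5→0 ⇒ 5;  out={3}∪out(5)={3}

Scan:
pos 0 'a': at 2
pos 1 'c': at 3
pos 2 'e': at 15  → match P5@[0:2]
pos 3 'd': at 5 (fail-walked)
pos 4 'a': at 16
pos 5 'a': at 2 (fail-walked)
pos 6 'b': at 1 (fail-walked)  → match P0@[6:6]
pos 7 'c': at 0 (fail-walked)
pos 8 'd': at 5
pos 9 'a': at 16
pos 10 'b': at 17  → match P0@[10:10]
pos 11 'e': at 18
pos 12 'a': at 19  → match P6@[8:12]
pos 13 'b': at 1 (fail-walked)  → match P0@[13:13]
pos 14 'd': at 5 (fail-walked)
pos 15 'b': at 6  → match P0@[15:15],P2@[14:15]
pos 16 'a': at 2 (fail-walked)
pos 17 'c': at 3
pos 18 'e': at 15  → match P5@[16:18]
pos 19 'a': at 2 (fail-walked)
pos 20 'e': at 12
pos 21 'e': at 13
pos 22 'c': at 14  → match P4@[19:22],P7@[20:22]
pos 23 'a': at 2 (fail-walked)
pos 24 'c': at 3
pos 25 'b': at 4  → match P0@[25:25],P1@[23:25]
pos 26 'd': at 5 (fail-walked)
pos 27 'b': at 6  → match P0@[27:27],P2@[26:27]
pos 28 'a': at 2 (fail-walked)
pos 29 'c': at 3
pos 30 'e': at 15  → match P5@[28:30]
pos 31 'e': at 21 (fail-walked)
pos 32 'c': at 22  → match P7@[30:32]
pos 33 'd': at 5 (fail-walked)
pos 34 'a': at 16
pos 35 'c': at 3 (fail-walked)
pos 36 'b': at 4  → match P0@[36:36],P1@[34:36]
pos 37 'e': at 20 (fail-walked)
pos 38 'c': at 0 (fail-walked)
pos 39 'c': at 0
pos 40 'd': at 5
pos 41 'b': at 6  → match P0@[41:41],P2@[40:41]
pos 42 'c': at 0 (fail-walked)
pos 43 'd': at 5
pos 44 'e': at 20 (fail-walked)
pos 45 'a': at 2 (fail-walked)
pos 46 'c': at 3
pos 47 'e': at 15  → match P5@[45:47]
pos 48 'e': at 21 (fail-walked)
pos 49 'e': at 21 (fail-walked)
pos 50 'c': at 22  → match P7@[48:50]
pos 51 'd': at 5 (fail-walked)
pos 52 'a': at 16
pos 53 'c': at 3 (fail-walked)
pos 54 'd': at 5 (fail-walked)
pos 55 'a': at 16
pos 56 'b': at 17  → match P0@[56:56]
pos 57 'e': at 18
pos 58 'a': at 19  → match P6@[54:58]
pos 59 'a': at 2 (fail-walked)
pos 60 'e': at 12
pos 61 'e': at 13
pos 62 'c': at 14  → match P4@[59:62],P7@[60:62]
pos 63 'b': at 1 (fail-walked)  → match P0@[63:63]
pos 64 'd': at 5 (fail-walked)
pos 65 'c': at 7

Matches: [[2,5],[6,0],[10,0],[12,6],[13,0],[15,0],[15,2],[18,5],[22,4],[22,7],[25,0],[25,1],[27,0],[27,2],[30,5],[32,7],[36,0],[36,1],[41,0],[41,2],[47,5],[50,7],[56,0],[58,6],[62,4],[62,7],[63,0]]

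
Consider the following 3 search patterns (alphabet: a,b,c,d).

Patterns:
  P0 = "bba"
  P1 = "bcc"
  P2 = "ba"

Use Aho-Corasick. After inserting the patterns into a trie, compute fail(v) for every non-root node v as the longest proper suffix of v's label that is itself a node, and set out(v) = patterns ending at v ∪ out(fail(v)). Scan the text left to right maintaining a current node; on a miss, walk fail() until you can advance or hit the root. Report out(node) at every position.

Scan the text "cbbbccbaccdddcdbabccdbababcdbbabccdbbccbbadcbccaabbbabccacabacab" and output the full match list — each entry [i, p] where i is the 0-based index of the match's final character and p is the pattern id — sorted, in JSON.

Build:
Trie (insert patterns):
  0='ε' goto b→1
  1='b' goto a→6 b→2 c→4
  2='bb' goto a→3
  3='bba' goto ·  [P0 ends]
  4='bc' goto c→5
  5='bcc' goto ·  [P1 ends]
  6='ba' goto ·  [P2 ends]

Failure links (BFS by depth):
  fail(1) 'b': from fail(0)=0 chase 'b': 0 ⇒ 0;  out=∅∪out(0)=∅
  fail(2) 'bb': from fail(1)=0 chase 'b': 0 ⇒ 1;  out=∅∪out(1)=∅
  fail(4) 'bc': from fail(1)=0 chase 'c': 0 ⇒ 0;  out=∅∪out(0)=∅
  fail(6) 'ba': from fail(1)=0 chase 'a': 0 ⇒ 0;  out={2}∪out(0)={2}
  fail(3) 'bba': from fail(2)=1 chase 'a': 1 ⇒ 6;  out={0}∪out(6)={0,2}
  fail(5) 'bcc': from fail(4)=0 chase 'c': 0 ⇒ 0;  out={1}∪out(0)={1}

Run:
pos 0 'c': at 0
pos 1 'b': at 1
pos 2 'b': at 2
pos 3 'b': at 2 ·f
pos 4 'c': at 4 ·f
pos 5 'c': at 5  ** P1@[3:5]
pos 6 'b': at 1 ·f
pos 7 'a': at 6  ** P2@[6:7]
pos 8 'c': at 0 ·f
pos 9 'c': at 0
pos 10 'd': at 0
pos 11 'd': at 0
pos 12 'd': at 0
pos 13 'c': at 0
pos 14 'd': at 0
pos 15 'b': at 1
pos 16 'a': at 6  ** P2@[15:16]
pos 17 'b': at 1 ·f
pos 18 'c': at 4
pos 19 'c': at 5  ** P1@[17:19]
pos 20 'd': at 0 ·f
pos 21 'b': at 1
pos 22 'a': at 6  ** P2@[21:22]
pos 23 'b': at 1 ·f
pos 24 'a': at 6  ** P2@[23:24]
pos 25 'b': at 1 ·f
pos 26 'c': at 4
pos 27 'd': at 0 ·f
pos 28 'b': at 1
pos 29 'b': at 2
pos 30 'a': at 3  ** P0@[28:30],P2@[29:30]
pos 31 'b': at 1 ·f
pos 32 'c': at 4
pos 33 'c': at 5  ** P1@[31:33]
pos 34 'd': at 0 ·f
pos 35 'b': at 1
pos 36 'b': at 2
pos 37 'c': at 4 ·f
pos 38 'c': at 5  ** P1@[36:38]
pos 39 'b': at 1 ·f
pos 40 'b': at 2
pos 41 'a': at 3  ** P0@[39:41],P2@[40:41]
pos 42 'd': at 0 ·f
pos 43 'c': at 0
pos 44 'b': at 1
pos 45 'c': at 4
pos 46 'c': at 5  ** P1@[44:46]
pos 47 'a': at 0 ·f
pos 48 'a': at 0
pos 49 'b': at 1
pos 50 'b': at 2
pos 51 'b': at 2 ·f
pos 52 'a': at 3  ** P0@[50:52],P2@[51:52]
pos 53 'b': at 1 ·f
pos 54 'c': at 4
pos 55 'c': at 5  ** P1@[53:55]
pos 56 'a': at 0 ·f
pos 57 'c': at 0
pos 58 'a': at 0
pos 59 'b': at 1
pos 60 'a': at 6  ** P2@[59:60]
pos 61 'c': at 0 ·f
pos 62 'a': at 0
pos 63 'b': at 1

Result: [[5,1],[7,2],[16,2],[19,1],[22,2],[24,2],[30,0],[30,2],[33,1],[38,1],[41,0],[41,2],[46,1],[52,0],[52,2],[55,1],[60,2]]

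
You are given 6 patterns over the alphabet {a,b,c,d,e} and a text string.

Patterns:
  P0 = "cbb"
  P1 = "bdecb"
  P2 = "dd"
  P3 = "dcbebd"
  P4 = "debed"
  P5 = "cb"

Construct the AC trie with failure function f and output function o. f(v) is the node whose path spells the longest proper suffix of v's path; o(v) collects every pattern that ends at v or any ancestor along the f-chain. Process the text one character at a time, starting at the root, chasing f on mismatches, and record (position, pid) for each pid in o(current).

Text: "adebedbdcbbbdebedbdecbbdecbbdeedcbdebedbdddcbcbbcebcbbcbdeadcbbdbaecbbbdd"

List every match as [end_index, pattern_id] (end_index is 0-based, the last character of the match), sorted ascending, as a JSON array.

Build automaton:
Trie nodes:
  0='ε' goto b→4 c→1 d→9
  1='c' goto b→2
  2='cb' goto b→3  [P5 ends]
  3='cbb' goto ·  [P0 ends]
  4='b' goto d→5
  5='bd' goto e→6
  6='bde' goto c→7
  7='bdec' goto b→8
  8='bdecb' goto ·  [P1 ends]
  9='d' goto c→11 d→10 e→16
  10='dd' goto ·  [P2 ends]
  11='dc' goto b→12
  12='dcb' goto e→13
  13='dcbe' goto b→14
  14='dcbeb' goto d→15
  15='dcbebd' goto ·  [P3 ends]
  16='de' goto b→17
  17='deb' goto e→18
  18='debe' goto d→19
  19='debed' goto ·  [P4 ends]

Failure links (BFS by depth):
  fail(1) 'c': from fail(0)=0 chase 'c': 0 ⇒ 0;  out=∅∪out(0)=∅
  fail(4) 'b': from fail(0)=0 chase 'b': 0 ⇒ 0;  out=∅∪out(0)=∅
  fail(9) 'd': from fail(0)=0 chase 'd': 0 ⇒ 0;  out=∅∪out(0)=∅
  fail(2) 'cb': from fail(1)=0 chase 'b': 0 ⇒ 4;  out={5}∪out(4)={5}
  fail(5) 'bd': from fail(4)=0 chase 'd': 0 ⇒ 9;  out=∅∪out(9)=∅
  fail(10) 'dd': from fail(9)=0 chase 'd': 0 ⇒ 9;  out={2}∪out(9)={2}
  fail(11) 'dc': from fail(9)=0 chase 'c': 0 ⇒ 1;  out=∅∪out(1)=∅
  fail(16) 'de': from fail(9)=0 chase 'e': 0 ⇒ 0;  out=∅∪out(0)=∅
  fail(3) 'cbb': from fail(2)=4 chase 'b': 4→0 ⇒ 4;  out={0}∪out(4)={0}
  fail(6) 'bde': from fail(5)=9 chase 'e': 9 ⇒ 16;  out=∅∪out(16)=∅
  fail(12) 'dcb': from fail(11)=1 chase 'b': 1 ⇒ 2;  out=∅∪out(2)={5}
  fail(17) 'deb': from fail(16)=0 chase 'b': 0 ⇒ 4;  out=∅∪out(4)=∅
  fail(7) 'bdec': from fail(6)=16 chase 'c': 16→0 ⇒ 1;  out=∅∪out(1)=∅
  fail(13) 'dcbe': from fail(12)=2 chase 'e': 2→4→0 ⇒ 0;  out=∅∪out(0)=∅
  fail(18) 'debe': from fail(17)=4 chase 'e': 4→0 ⇒ 0;  out=∅∪out(0)=∅
  fail(8) 'bdecb': from fail(7)=1 chase 'b': 1 ⇒ 2;  out={1}∪out(2)={1,5}
  fail(14) 'dcbeb': from fail(13)=0 chase 'b': 0 ⇒ 4;  out=∅∪out(4)=∅
  fail(19) 'debed': from fail(18)=0 chase 'd': 0 ⇒ 9;  out={4}∪out(9)={4}
  fail(15) 'dcbebd': from fail(14)=4 chase 'd': 4 ⇒ 5;  out={3}∪out(5)={3}

Scan:
i=0 'a': node 0→0
i=1 'd': node 0→9
i=2 'e': node 9→16
i=3 'b': node 16→17
i=4 'e': node 17→18
i=5 'd': node 18→19  ** P4@[1:5]
i=6 'b': node 19→4 ·f
i=7 'd': node 4→5
i=8 'c': node 5→11 ·f
i=9 'b': node 11→12  ** P5@[8:9]
i=10 'b': node 12→3 ·f  ** P0@[8:10]
i=11 'b': node 3→4 ·f
i=12 'd': node 4→5
i=13 'e': node 5→6
i=14 'b': node 6→17 ·f
i=15 'e': node 17→18
i=16 'd': node 18→19  ** P4@[12:16]
i=17 'b': node 19→4 ·f
i=18 'd': node 4→5
i=19 'e': node 5→6
i=20 'c': node 6→7
i=21 'b': node 7→8  ** P1@[17:21],P5@[20:21]
i=22 'b': node 8→3 ·f  ** P0@[20:22]
i=23 'd': node 3→5 ·f
i=24 'e': node 5→6
i=25 'c': node 6→7
i=26 'b': node 7→8  ** P1@[22:26],P5@[25:26]
i=27 'b': node 8→3 ·f  ** P0@[25:27]
i=28 'd': node 3→5 ·f
i=29 'e': node 5→6
i=30 'e': node 6→0 ·f
i=31 'd': node 0→9
i=32 'c': node 9→11
i=33 'b': node 11→12  ** P5@[32:33]
i=34 'd': node 12→5 ·f
i=35 'e': node 5→6
i=36 'b': node 6→17 ·f
i=37 'e': node 17→18
i=38 'd': node 18→19  ** P4@[34:38]
i=39 'b': node 19→4 ·f
i=40 'd': node 4→5
i=41 'd': node 5→10 ·f  ** P2@[40:41]
i=42 'd': node 10→10 ·f  ** P2@[41:42]
i=43 'c': node 10→11 ·f
i=44 'b': node 11→12  ** P5@[43:44]
i=45 'c': node 12→1 ·f
i=46 'b': node 1→2  ** P5@[45:46]
i=47 'b': node 2→3  ** P0@[45:47]
i=48 'c': node 3→1 ·f
i=49 'e': node 1→0 ·f
i=50 'b': node 0→4
i=51 'c': node 4→1 ·f
i=52 'b': node 1→2  ** P5@[51:52]
i=53 'b': node 2→3  ** P0@[51:53]
i=54 'c': node 3→1 ·f
i=55 'b': node 1→2  ** P5@[54:55]
i=56 'd': node 2→5 ·f
i=57 'e': node 5→6
i=58 'a': node 6→0 ·f
i=59 'd': node 0→9
i=60 'c': node 9→11
i=61 'b': node 11→12  ** P5@[60:61]
i=62 'b': node 12→3 ·f  ** P0@[60:62]
i=63 'd': node 3→5 ·f
i=64 'b': node 5→4 ·f
i=65 'a': node 4→0 ·f
i=66 'e': node 0→0
i=67 'c': node 0→1
i=68 'b': node 1→2  ** P5@[67:68]
i=69 'b': node 2→3  ** P0@[67:69]
i=70 'b': node 3→4 ·f
i=71 'd': node 4→5
i=72 'd': node 5→10 ·f  ** P2@[71:72]

All matches (sorted): [[5,4],[9,5],[10,0],[16,4],[21,1],[21,5],[22,0],[26,1],[26,5],[27,0],[33,5],[38,4],[41,2],[42,2],[44,5],[46,5],[47,0],[52,5],[53,0],[55,5],[61,5],[62,0],[68,5],[69,0],[72,2]]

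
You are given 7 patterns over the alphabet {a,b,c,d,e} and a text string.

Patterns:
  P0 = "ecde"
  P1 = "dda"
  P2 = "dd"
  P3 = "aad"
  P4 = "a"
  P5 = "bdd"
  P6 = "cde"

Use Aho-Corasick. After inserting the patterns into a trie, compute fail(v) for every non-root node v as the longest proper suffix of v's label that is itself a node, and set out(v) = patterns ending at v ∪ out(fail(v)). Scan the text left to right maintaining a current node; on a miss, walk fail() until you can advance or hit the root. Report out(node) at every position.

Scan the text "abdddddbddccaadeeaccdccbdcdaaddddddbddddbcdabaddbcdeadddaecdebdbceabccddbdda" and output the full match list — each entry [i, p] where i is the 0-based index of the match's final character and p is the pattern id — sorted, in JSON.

Build automaton:
Trie nodes:
  0='ε' goto a→8 b→11 c→14 d→5 e→1
  1='e' goto c→2
  2='ec' goto d→3
  3='ecd' goto e→4
  4='ecde' goto ·  [P0 ends]
  5='d' goto d→6
  6='dd' goto a→7  [P2 ends]
  7='dda' goto ·  [P1 ends]
  8='a' goto a→9  [P4 ends]
  9='aa' goto d→10
  10='aad' goto ·  [P3 ends]
  11='b' goto d→12
  12='bd' goto d→13
  13='bdd' goto ·  [P5 ends]
  14='c' goto d→15
  15='cd' goto e→16
  16='cde' goto ·  [P6 ends]

Failure links (BFS by depth):
  fail(1) 'e': from fail(0)=0 chase 'e': 0 ⇒ 0;  out=∅∪out(0)=∅
  fail(5) 'd': from fail(0)=0 chase 'd': 0 ⇒ 0;  out=∅∪out(0)=∅
  fail(8) 'a': from fail(0)=0 chase 'a': 0 ⇒ 0;  out={4}∪out(0)={4}
  fail(11) 'b': from fail(0)=0 chase 'b': 0 ⇒ 0;  out=∅∪out(0)=∅
  fail(14) 'c': from fail(0)=0 chase 'c': 0 ⇒ 0;  out=∅∪out(0)=∅
  fail(2) 'ec': from fail(1)=0 chase 'c': 0 ⇒ 14;  out=∅∪out(14)=∅
  fail(6) 'dd': from fail(5)=0 chase 'd': 0 ⇒ 5;  out={2}∪out(5)={2}
  fail(9) 'aa': from fail(8)=0 chase 'a': 0 ⇒ 8;  out=∅∪out(8)={4}
  fail(12) 'bd': from fail(11)=0 chase 'd': 0 ⇒ 5;  out=∅∪out(5)=∅
  fail(15) 'cd': from fail(14)=0 chase 'd': 0 ⇒ 5;  out=∅∪out(5)=∅
  fail(3) 'ecd': from fail(2)=14 chase 'd': 14 ⇒ 15;  out=∅∪out(15)=∅
  fail(7) 'dda': from fail(6)=5 chase 'a': 5→0 ⇒ 8;  out={1}∪out(8)={1,4}
  fail(10) 'aad': from fail(9)=8 chase 'd': 8→0 ⇒ 5;  out={3}∪out(5)={3}
  fail(13) 'bdd': from fail(12)=5 chase 'd': 5 ⇒ 6;  out={5}∪out(6)={2,5}
  fail(16) 'cde': from fail(15)=5 chase 'e': 5→0 ⇒ 1;  out={6}∪out(1)={6}
  fail(4) 'ecde': from fail(3)=15 chase 'e': 15 ⇒ 16;  out={0}∪out(16)={0,6}

Scan:
[0] read 'a'  n0⇒n8  emit P4@[0:0]
[1] read 'b'  n8⇒n11 ·f
[2] read 'd'  n11⇒n12
[3] read 'd'  n12⇒n13  emit P2@[2:3],P5@[1:3]
[4] read 'd'  n13⇒n6 ·f  emit P2@[3:4]
[5] read 'd'  n6⇒n6 ·f  emit P2@[4:5]
[6] read 'd'  n6⇒n6 ·f  emit P2@[5:6]
[7] read 'b'  n6⇒n11 ·f
[8] read 'd'  n11⇒n12
[9] read 'd'  n12⇒n13  emit P2@[8:9],P5@[7:9]
[10] read 'c'  n13⇒n14 ·f
[11] read 'c'  n14⇒n14 ·f
[12] read 'a'  n14⇒n8 ·f  emit P4@[12:12]
[13] read 'a'  n8⇒n9  emit P4@[13:13]
[14] read 'd'  n9⇒n10  emit P3@[12:14]
[15] read 'e'  n10⇒n1 ·f
[16] read 'e'  n1⇒n1 ·f
[17] read 'a'  n1⇒n8 ·f  emit P4@[17:17]
[18] read 'c'  n8⇒n14 ·f
[19] read 'c'  n14⇒n14 ·f
[20] read 'd'  n14⇒n15
[21] read 'c'  n15⇒n14 ·f
[22] read 'c'  n14⇒n14 ·f
[23] read 'b'  n14⇒n11 ·f
[24] read 'd'  n11⇒n12
[25] read 'c'  n12⇒n14 ·f
[26] read 'd'  n14⇒n15
[27] read 'a'  n15⇒n8 ·f  emit P4@[27:27]
[28] read 'a'  n8⇒n9  emit P4@[28:28]
[29] read 'd'  n9⇒n10  emit P3@[27:29]
[30] read 'd'  n10⇒n6 ·f  emit P2@[29:30]
[31] read 'd'  n6⇒n6 ·f  emit P2@[30:31]
[32] read 'd'  n6⇒n6 ·f  emit P2@[31:32]
[33] read 'd'  n6⇒n6 ·f  emit P2@[32:33]
[34] read 'd'  n6⇒n6 ·f  emit P2@[33:34]
[35] read 'b'  n6⇒n11 ·f
[36] read 'd'  n11⇒n12
[37] read 'd'  n12⇒n13  emit P2@[36:37],P5@[35:37]
[38] read 'd'  n13⇒n6 ·f  emit P2@[37:38]
[39] read 'd'  n6⇒n6 ·f  emit P2@[38:39]
[40] read 'b'  n6⇒n11 ·f
[41] read 'c'  n11⇒n14 ·f
[42] read 'd'  n14⇒n15
[43] read 'a'  n15⇒n8 ·f  emit P4@[43:43]
[44] read 'b'  n8⇒n11 ·f
[45] read 'a'  n11⇒n8 ·f  emit P4@[45:45]
[46] read 'd'  n8⇒n5 ·f
[47] read 'd'  n5⇒n6  emit P2@[46:47]
[48] read 'b'  n6⇒n11 ·f
[49] read 'c'  n11⇒n14 ·f
[50] read 'd'  n14⇒n15
[51] read 'e'  n15⇒n16  emit P6@[49:51]
[52] read 'a'  n16⇒n8 ·f  emit P4@[52:52]
[53] read 'd'  n8⇒n5 ·f
[54] read 'd'  n5⇒n6  emit P2@[53:54]
[55] read 'd'  n6⇒n6 ·f  emit P2@[54:55]
[56] read 'a'  n6⇒n7  emit P1@[54:56],P4@[56:56]
[57] read 'e'  n7⇒n1 ·f
[58] read 'c'  n1⇒n2
[59] read 'd'  n2⇒n3
[60] read 'e'  n3⇒n4  emit P0@[57:60],P6@[58:60]
[61] read 'b'  n4⇒n11 ·f
[62] read 'd'  n11⇒n12
[63] read 'b'  n12⇒n11 ·f
[64] read 'c'  n11⇒n14 ·f
[65] read 'e'  n14⇒n1 ·f
[66] read 'a'  n1⇒n8 ·f  emit P4@[66:66]
[67] read 'b'  n8⇒n11 ·f
[68] read 'c'  n11⇒n14 ·f
[69] read 'c'  n14⇒n14 ·f
[70] read 'd'  n14⇒n15
[71] read 'd'  n15⇒n6 ·f  emit P2@[70:71]
[72] read 'b'  n6⇒n11 ·f
[73] read 'd'  n11⇒n12
[74] read 'd'  n12⇒n13  emit P2@[73:74],P5@[72:74]
[75] read 'a'  n13⇒n7 ·f  emit P1@[73:75],P4@[75:75]

Matches: [[0,4],[3,2],[3,5],[4,2],[5,2],[6,2],[9,2],[9,5],[12,4],[13,4],[14,3],[17,4],[27,4],[28,4],[29,3],[30,2],[31,2],[32,2],[33,2],[34,2],[37,2],[37,5],[38,2],[39,2],[43,4],[45,4],[47,2],[51,6],[52,4],[54,2],[55,2],[56,1],[56,4],[60,0],[60,6],[66,4],[71,2],[74,2],[74,5],[75,1],[75,4]]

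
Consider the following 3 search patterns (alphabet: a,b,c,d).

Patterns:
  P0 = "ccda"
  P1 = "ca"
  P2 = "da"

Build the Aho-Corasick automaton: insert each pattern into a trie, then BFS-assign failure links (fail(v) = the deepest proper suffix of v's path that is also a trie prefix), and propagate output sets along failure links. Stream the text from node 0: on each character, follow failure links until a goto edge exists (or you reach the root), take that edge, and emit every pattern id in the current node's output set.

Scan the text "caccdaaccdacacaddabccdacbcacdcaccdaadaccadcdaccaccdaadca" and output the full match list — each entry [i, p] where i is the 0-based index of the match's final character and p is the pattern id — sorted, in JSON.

Build automaton:
Trie nodes:
  n0 'ε': c→1 d→6
  n1 'c': a→5 c→2
  n2 'cc': d→3
  n3 'ccd': a→4
  n4 'ccda': ·  [P0 ends]
  n5 'ca': ·  [P1 ends]
  n6 'd': a→7
  n7 'da': ·  [P2 ends]

BFS fail/out derivation:
  fail(1) 'c': from fail(0)=0 chase 'c': 0 ⇒ 0;  out=∅∪out(0)=∅
  fail(6) 'd': from fail(0)=0 chase 'd': 0 ⇒ 0;  out=∅∪out(0)=∅
  fail(2) 'cc': from fail(1)=0 chase 'c': 0 ⇒ 1;  out=∅∪out(1)=∅
  fail(5) 'ca': from fail(1)=0 chase 'a': 0 ⇒ 0;  out={1}∪out(0)={1}
  fail(7) 'da': from fail(6)=0 chase 'a': 0 ⇒ 0;  out={2}∪out(0)={2}
  fail(3) 'ccd': from fail(2)=1 chase 'd': 1→0 ⇒ 6;  out=∅∪out(6)=∅
  fail(4) 'ccda': from fail(3)=6 chase 'a': 6 ⇒ 7;  out={0}∪out(7)={0,2}

Run:
[0] read 'c'  n0⇒n1
[1] read 'a'  n1⇒n5  → match P1@[0:1]
[2] read 'c'  n5⇒n1 (via fail)
[3] read 'c'  n1⇒n2
[4] read 'd'  n2⇒n3
[5] read 'a'  n3⇒n4  → match P0@[2:5],P2@[4:5]
[6] read 'a'  n4⇒n0 (via fail)
[7] read 'c'  n0⇒n1
[8] read 'c'  n1⇒n2
[9] read 'd'  n2⇒n3
[10] read 'a'  n3⇒n4  → match P0@[7:10],P2@[9:10]
[11] read 'c'  n4⇒n1 (via fail)
[12] read 'a'  n1⇒n5  → match P1@[11:12]
[13] read 'c'  n5⇒n1 (via fail)
[14] read 'a'  n1⇒n5  → match P1@[13:14]
[15] read 'd'  n5⇒n6 (via fail)
[16] read 'd'  n6⇒n6 (via fail)
[17] read 'a'  n6⇒n7  → match P2@[16:17]
[18] read 'b'  n7⇒n0 (via fail)
[19] read 'c'  n0⇒n1
[20] read 'c'  n1⇒n2
[21] read 'd'  n2⇒n3
[22] read 'a'  n3⇒n4  → match P0@[19:22],P2@[21:22]
[23] read 'c'  n4⇒n1 (via fail)
[24] read 'b'  n1⇒n0 (via fail)
[25] read 'c'  n0⇒n1
[26] read 'a'  n1⇒n5  → match P1@[25:26]
[27] read 'c'  n5⇒n1 (via fail)
[28] read 'd'  n1⇒n6 (via fail)
[29] read 'c'  n6⇒n1 (via fail)
[30] read 'a'  n1⇒n5  → match P1@[29:30]
[31] read 'c'  n5⇒n1 (via fail)
[32] read 'c'  n1⇒n2
[33] read 'd'  n2⇒n3
[34] read 'a'  n3⇒n4  → match P0@[31:34],P2@[33:34]
[35] read 'a'  n4⇒n0 (via fail)
[36] read 'd'  n0⇒n6
[37] read 'a'  n6⇒n7  → match P2@[36:37]
[38] read 'c'  n7⇒n1 (via fail)
[39] read 'c'  n1⇒n2
[40] read 'a'  n2⇒n5 (via fail)  → match P1@[39:40]
[41] read 'd'  n5⇒n6 (via fail)
[42] read 'c'  n6⇒n1 (via fail)
[43] read 'd'  n1⇒n6 (via fail)
[44] read 'a'  n6⇒n7  → match P2@[43:44]
[45] read 'c'  n7⇒n1 (via fail)
[46] read 'c'  n1⇒n2
[47] read 'a'  n2⇒n5 (via fail)  → match P1@[46:47]
[48] read 'c'  n5⇒n1 (via fail)
[49] read 'c'  n1⇒n2
[50] read 'd'  n2⇒n3
[51] read 'a'  n3⇒n4  → match P0@[48:51],P2@[50:51]
[52] read 'a'  n4⇒n0 (via fail)
[53] read 'd'  n0⇒n6
[54] read 'c'  n6⇒n1 (via fail)
[55] read 'a'  n1⇒n5  → match P1@[54:55]

Matches: [[1,1],[5,0],[5,2],[10,0],[10,2],[12,1],[14,1],[17,2],[22,0],[22,2],[26,1],[30,1],[34,0],[34,2],[37,2],[40,1],[44,2],[47,1],[51,0],[51,2],[55,1]]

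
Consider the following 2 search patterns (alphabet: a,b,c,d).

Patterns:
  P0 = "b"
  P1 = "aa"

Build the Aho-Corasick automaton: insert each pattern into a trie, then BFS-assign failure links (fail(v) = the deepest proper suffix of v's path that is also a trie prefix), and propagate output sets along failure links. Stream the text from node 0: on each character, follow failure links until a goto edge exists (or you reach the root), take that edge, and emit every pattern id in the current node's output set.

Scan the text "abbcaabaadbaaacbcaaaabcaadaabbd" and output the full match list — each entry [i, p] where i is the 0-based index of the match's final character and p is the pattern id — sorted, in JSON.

Build automaton:
Trie nodes:
  0='ε' goto a→2 b→1
  1='b' goto ·  [P0 ends]
  2='a' goto a→3
  3='aa' goto ·  [P1 ends]

BFS fail/out derivation:
  n1('b'): parent n0 fail=0; on 'b' 0 → fail=0;  out {0}∪∅={0}
  n2('a'): parent n0 fail=0; on 'a' 0 → fail=0;  out ∅∪∅=∅
  n3('aa'): parent n2 fail=0; on 'a' 0 → fail=2;  out {1}∪∅={1}

Run:
pos 0 'a': at 2
pos 1 'b': at 1 ·f  emit P0@[1:1]
pos 2 'b': at 1 ·f  emit P0@[2:2]
pos 3 'c': at 0 ·f
pos 4 'a': at 2
pos 5 'a': at 3  emit P1@[4:5]
pos 6 'b': at 1 ·f  emit P0@[6:6]
pos 7 'a': at 2 ·f
pos 8 'a': at 3  emit P1@[7:8]
pos 9 'd': at 0 ·f
pos 10 'b': at 1  emit P0@[10:10]
pos 11 'a': at 2 ·f
pos 12 'a': at 3  emit P1@[11:12]
pos 13 'a': at 3 ·f  emit P1@[12:13]
pos 14 'c': at 0 ·f
pos 15 'b': at 1  emit P0@[15:15]
pos 16 'c': at 0 ·f
pos 17 'a': at 2
pos 18 'a': at 3  emit P1@[17:18]
pos 19 'a': at 3 ·f  emit P1@[18:19]
pos 20 'a': at 3 ·f  emit P1@[19:20]
pos 21 'b': at 1 ·f  emit P0@[21:21]
pos 22 'c': at 0 ·f
pos 23 'a': at 2
pos 24 'a': at 3  emit P1@[23:24]
pos 25 'd': at 0 ·f
pos 26 'a': at 2
pos 27 'a': at 3  emit P1@[26:27]
pos 28 'b': at 1 ·f  emit P0@[28:28]
pos 29 'b': at 1 ·f  emit P0@[29:29]
pos 30 'd': at 0 ·f

Matches: [[1,0],[2,0],[5,1],[6,0],[8,1],[10,0],[12,1],[13,1],[15,0],[18,1],[19,1],[20,1],[21,0],[24,1],[27,1],[28,0],[29,0]]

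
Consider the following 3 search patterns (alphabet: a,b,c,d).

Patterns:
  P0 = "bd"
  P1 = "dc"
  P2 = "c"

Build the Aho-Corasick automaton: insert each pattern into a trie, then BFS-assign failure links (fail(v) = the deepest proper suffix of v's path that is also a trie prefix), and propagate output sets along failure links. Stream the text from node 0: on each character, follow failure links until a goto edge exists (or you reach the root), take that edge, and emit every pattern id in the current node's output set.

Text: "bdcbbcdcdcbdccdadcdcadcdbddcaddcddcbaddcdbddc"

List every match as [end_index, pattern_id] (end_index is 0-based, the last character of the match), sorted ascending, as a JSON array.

Construct AC machine:
Trie (insert patterns):
  0='ε' goto b→1 c→5 d→3
  1='b' goto d→2
  2='bd' goto ·  ←P0
  3='d' goto c→4
  4='dc' goto ·  ←P1
  5='c' goto ·  ←P2

Failure links (BFS by depth):
  n1('b'): parent n0 fail=0; on 'b' 0 → fail=0;  out ∅∪∅=∅
  n3('d'): parent n0 fail=0; on 'd' 0 → fail=0;  out ∅∪∅=∅
  n5('c'): parent n0 fail=0; on 'c' 0 → fail=0;  out {2}∪∅={2}
  n2('bd'): parent n1 fail=0; on 'd' 0 → fail=3;  out {0}∪∅={0}
  n4('dc'): parent n3 fail=0; on 'c' 0 → fail=5;  out {1}∪{2}={1,2}

Text stream:
[0] read 'b'  n0⇒n1
[1] read 'd'  n1⇒n2  ** P0@[0:1]
[2] read 'c'  n2⇒n4 (via fail)  ** P1@[1:2],P2@[2:2]
[3] read 'b'  n4⇒n1 (via fail)
[4] read 'b'  n1⇒n1 (via fail)
[5] read 'c'  n1⇒n5 (via fail)  ** P2@[5:5]
[6] read 'd'  n5⇒n3 (via fail)
[7] read 'c'  n3⇒n4  ** P1@[6:7],P2@[7:7]
[8] read 'd'  n4⇒n3 (via fail)
[9] read 'c'  n3⇒n4  ** P1@[8:9],P2@[9:9]
[10] read 'b'  n4⇒n1 (via fail)
[11] read 'd'  n1⇒n2  ** P0@[10:11]
[12] read 'c'  n2⇒n4 (via fail)  ** P1@[11:12],P2@[12:12]
[13] read 'c'  n4⇒n5 (via fail)  ** P2@[13:13]
[14] read 'd'  n5⇒n3 (via fail)
[15] read 'a'  n3⇒n0 (via fail)
[16] read 'd'  n0⇒n3
[17] read 'c'  n3⇒n4  ** P1@[16:17],P2@[17:17]
[18] read 'd'  n4⇒n3 (via fail)
[19] read 'c'  n3⇒n4  ** P1@[18:19],P2@[19:19]
[20] read 'a'  n4⇒n0 (via fail)
[21] read 'd'  n0⇒n3
[22] read 'c'  n3⇒n4  ** P1@[21:22],P2@[22:22]
[23] read 'd'  n4⇒n3 (via fail)
[24] read 'b'  n3⇒n1 (via fail)
[25] read 'd'  n1⇒n2  ** P0@[24:25]
[26] read 'd'  n2⇒n3 (via fail)
[27] read 'c'  n3⇒n4  ** P1@[26:27],P2@[27:27]
[28] read 'a'  n4⇒n0 (via fail)
[29] read 'd'  n0⇒n3
[30] read 'd'  n3⇒n3 (via fail)
[31] read 'c'  n3⇒n4  ** P1@[30:31],P2@[31:31]
[32] read 'd'  n4⇒n3 (via fail)
[33] read 'd'  n3⇒n3 (via fail)
[34] read 'c'  n3⇒n4  ** P1@[33:34],P2@[34:34]
[35] read 'b'  n4⇒n1 (via fail)
[36] read 'a'  n1⇒n0 (via fail)
[37] read 'd'  n0⇒n3
[38] read 'd'  n3⇒n3 (via fail)
[39] read 'c'  n3⇒n4  ** P1@[38:39],P2@[39:39]
[40] read 'd'  n4⇒n3 (via fail)
[41] read 'b'  n3⇒n1 (via fail)
[42] read 'd'  n1⇒n2  ** P0@[41:42]
[43] read 'd'  n2⇒n3 (via fail)
[44] read 'c'  n3⇒n4  ** P1@[43:44],P2@[44:44]

Result: [[1,0],[2,1],[2,2],[5,2],[7,1],[7,2],[9,1],[9,2],[11,0],[12,1],[12,2],[13,2],[17,1],[17,2],[19,1],[19,2],[22,1],[22,2],[25,0],[27,1],[27,2],[31,1],[31,2],[34,1],[34,2],[39,1],[39,2],[42,0],[44,1],[44,2]]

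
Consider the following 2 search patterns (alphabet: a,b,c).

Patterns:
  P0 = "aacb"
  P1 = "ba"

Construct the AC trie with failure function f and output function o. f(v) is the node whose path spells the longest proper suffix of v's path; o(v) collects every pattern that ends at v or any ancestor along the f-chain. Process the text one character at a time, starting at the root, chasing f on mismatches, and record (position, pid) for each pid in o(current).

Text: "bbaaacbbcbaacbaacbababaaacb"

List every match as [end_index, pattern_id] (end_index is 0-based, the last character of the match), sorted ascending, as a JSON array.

Build automaton:
Trie nodes:
  0='ε' goto a→1 b→5
  1='a' goto a→2
  2='aa' goto c→3
  3='aac' goto b→4
  4='aacb' goto ·  ←P0
  5='b' goto a→6
  6='ba' goto ·  ←P1

BFS fail/out derivation:
  n1('a'): parent n0 fail=0; on 'a' 0 → fail=0;  out ∅∪∅=∅
  n5('b'): parent n0 fail=0; on 'b' 0 → fail=0;  out ∅∪∅=∅
  n2('aa'): parent n1 fail=0; on 'a' 0 → fail=1;  out ∅∪∅=∅
  n6('ba'): parent n5 fail=0; on 'a' 0 → fail=1;  out {1}∪∅={1}
  n3('aac'): parent n2 fail=1; on 'c' 1→0 → fail=0;  out ∅∪∅=∅
  n4('aacb'): parent n3 fail=0; on 'b' 0 → fail=5;  out {0}∪∅={0}

Text stream:
[0] read 'b'  n0⇒n5
[1] read 'b'  n5⇒n5 ·f
[2] read 'a'  n5⇒n6  emit P1@[1:2]
[3] read 'a'  n6⇒n2 ·f
[4] read 'a'  n2⇒n2 ·f
[5] read 'c'  n2⇒n3
[6] read 'b'  n3⇒n4  emit P0@[3:6]
[7] read 'b'  n4⇒n5 ·f
[8] read 'c'  n5⇒n0 ·f
[9] read 'b'  n0⇒n5
[10] read 'a'  n5⇒n6  emit P1@[9:10]
[11] read 'a'  n6⇒n2 ·f
[12] read 'c'  n2⇒n3
[13] read 'b'  n3⇒n4  emit P0@[10:13]
[14] read 'a'  n4⇒n6 ·f  emit P1@[13:14]
[15] read 'a'  n6⇒n2 ·f
[16] read 'c'  n2⇒n3
[17] read 'b'  n3⇒n4  emit P0@[14:17]
[18] read 'a'  n4⇒n6 ·f  emit P1@[17:18]
[19] read 'b'  n6⇒n5 ·f
[20] read 'a'  n5⇒n6  emit P1@[19:20]
[21] read 'b'  n6⇒n5 ·f
[22] read 'a'  n5⇒n6  emit P1@[21:22]
[23] read 'a'  n6⇒n2 ·f
[24] read 'a'  n2⇒n2 ·f
[25] read 'c'  n2⇒n3
[26] read 'b'  n3⇒n4  emit P0@[23:26]

Matches: [[2,1],[6,0],[10,1],[13,0],[14,1],[17,0],[18,1],[20,1],[22,1],[26,0]]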